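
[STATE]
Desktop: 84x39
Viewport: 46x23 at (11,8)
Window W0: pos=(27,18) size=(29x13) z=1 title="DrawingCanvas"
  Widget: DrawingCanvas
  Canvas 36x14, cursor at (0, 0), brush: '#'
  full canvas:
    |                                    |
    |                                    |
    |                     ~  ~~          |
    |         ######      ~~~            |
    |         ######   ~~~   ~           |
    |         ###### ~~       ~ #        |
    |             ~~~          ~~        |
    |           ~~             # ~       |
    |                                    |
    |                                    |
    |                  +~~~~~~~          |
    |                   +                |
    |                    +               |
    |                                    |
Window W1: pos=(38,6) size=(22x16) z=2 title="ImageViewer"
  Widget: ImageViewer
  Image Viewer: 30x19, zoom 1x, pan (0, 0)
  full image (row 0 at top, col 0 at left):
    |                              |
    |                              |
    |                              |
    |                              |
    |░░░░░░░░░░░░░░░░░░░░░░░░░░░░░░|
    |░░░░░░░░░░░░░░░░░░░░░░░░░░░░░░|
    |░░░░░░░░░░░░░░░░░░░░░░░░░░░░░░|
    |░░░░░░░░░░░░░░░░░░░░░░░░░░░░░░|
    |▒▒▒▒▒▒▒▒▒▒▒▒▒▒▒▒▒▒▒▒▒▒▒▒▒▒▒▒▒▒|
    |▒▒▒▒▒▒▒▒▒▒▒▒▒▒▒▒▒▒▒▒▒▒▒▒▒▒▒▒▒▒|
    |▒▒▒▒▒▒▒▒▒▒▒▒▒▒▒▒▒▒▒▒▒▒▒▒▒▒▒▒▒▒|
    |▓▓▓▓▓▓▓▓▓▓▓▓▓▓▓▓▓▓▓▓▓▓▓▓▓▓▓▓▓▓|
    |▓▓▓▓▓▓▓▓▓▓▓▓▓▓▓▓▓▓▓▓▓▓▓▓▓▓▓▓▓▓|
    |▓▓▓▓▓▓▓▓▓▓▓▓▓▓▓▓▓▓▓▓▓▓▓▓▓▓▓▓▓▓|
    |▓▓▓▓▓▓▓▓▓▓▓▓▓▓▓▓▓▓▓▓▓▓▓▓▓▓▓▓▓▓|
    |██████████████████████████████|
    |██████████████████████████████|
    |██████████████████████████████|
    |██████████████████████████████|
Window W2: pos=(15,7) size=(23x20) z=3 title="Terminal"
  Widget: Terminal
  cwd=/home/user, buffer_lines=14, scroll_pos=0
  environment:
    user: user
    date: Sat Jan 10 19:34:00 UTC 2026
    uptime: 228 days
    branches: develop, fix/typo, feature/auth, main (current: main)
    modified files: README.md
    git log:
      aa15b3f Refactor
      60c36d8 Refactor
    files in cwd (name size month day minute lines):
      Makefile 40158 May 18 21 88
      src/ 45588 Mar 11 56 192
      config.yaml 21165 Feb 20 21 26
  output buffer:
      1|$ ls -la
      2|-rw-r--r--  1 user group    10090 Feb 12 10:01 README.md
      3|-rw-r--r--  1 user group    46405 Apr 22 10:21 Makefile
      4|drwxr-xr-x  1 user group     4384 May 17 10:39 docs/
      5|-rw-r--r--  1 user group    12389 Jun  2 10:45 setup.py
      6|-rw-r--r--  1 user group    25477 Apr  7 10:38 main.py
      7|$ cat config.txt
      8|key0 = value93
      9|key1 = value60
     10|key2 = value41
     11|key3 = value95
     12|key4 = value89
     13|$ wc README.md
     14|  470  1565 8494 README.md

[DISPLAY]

    ┃ Terminal            ┃┠──────────────────
    ┠─────────────────────┨┃                  
    ┃$ ls -la             ┃┃                  
    ┃-rw-r--r--  1 user gr┃┃                  
    ┃-rw-r--r--  1 user gr┃┃                  
    ┃drwxr-xr-x  1 user gr┃┃░░░░░░░░░░░░░░░░░░
    ┃-rw-r--r--  1 user gr┃┃░░░░░░░░░░░░░░░░░░
    ┃-rw-r--r--  1 user gr┃┃░░░░░░░░░░░░░░░░░░
    ┃$ cat config.txt     ┃┃░░░░░░░░░░░░░░░░░░
    ┃key0 = value93       ┃┃▒▒▒▒▒▒▒▒▒▒▒▒▒▒▒▒▒▒
    ┃key1 = value60       ┃┃▒▒▒▒▒▒▒▒▒▒▒▒▒▒▒▒▒▒
    ┃key2 = value41       ┃┃▒▒▒▒▒▒▒▒▒▒▒▒▒▒▒▒▒▒
    ┃key3 = value95       ┃┃▓▓▓▓▓▓▓▓▓▓▓▓▓▓▓▓▓▓
    ┃key4 = value89       ┃┗━━━━━━━━━━━━━━━━━━
    ┃$ wc README.md       ┃                 ┃ 
    ┃  470  1565 8494 READ┃           ~  ~~ ┃ 
    ┃$ █                  ┃#####      ~~~   ┃ 
    ┃                     ┃#####   ~~~   ~  ┃ 
    ┗━━━━━━━━━━━━━━━━━━━━━┛##### ~~       ~ ┃ 
                ┃             ~~~          ~┃ 
                ┃           ~~             #┃ 
                ┃                           ┃ 
                ┗━━━━━━━━━━━━━━━━━━━━━━━━━━━┛ 


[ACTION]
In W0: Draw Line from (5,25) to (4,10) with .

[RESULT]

    ┃ Terminal            ┃┠──────────────────
    ┠─────────────────────┨┃                  
    ┃$ ls -la             ┃┃                  
    ┃-rw-r--r--  1 user gr┃┃                  
    ┃-rw-r--r--  1 user gr┃┃                  
    ┃drwxr-xr-x  1 user gr┃┃░░░░░░░░░░░░░░░░░░
    ┃-rw-r--r--  1 user gr┃┃░░░░░░░░░░░░░░░░░░
    ┃-rw-r--r--  1 user gr┃┃░░░░░░░░░░░░░░░░░░
    ┃$ cat config.txt     ┃┃░░░░░░░░░░░░░░░░░░
    ┃key0 = value93       ┃┃▒▒▒▒▒▒▒▒▒▒▒▒▒▒▒▒▒▒
    ┃key1 = value60       ┃┃▒▒▒▒▒▒▒▒▒▒▒▒▒▒▒▒▒▒
    ┃key2 = value41       ┃┃▒▒▒▒▒▒▒▒▒▒▒▒▒▒▒▒▒▒
    ┃key3 = value95       ┃┃▓▓▓▓▓▓▓▓▓▓▓▓▓▓▓▓▓▓
    ┃key4 = value89       ┃┗━━━━━━━━━━━━━━━━━━
    ┃$ wc README.md       ┃                 ┃ 
    ┃  470  1565 8494 READ┃           ~  ~~ ┃ 
    ┃$ █                  ┃#####      ~~~   ┃ 
    ┃                     ┃........~~~   ~  ┃ 
    ┗━━━━━━━━━━━━━━━━━━━━━┛##### ~~........ ┃ 
                ┃             ~~~          ~┃ 
                ┃           ~~             #┃ 
                ┃                           ┃ 
                ┗━━━━━━━━━━━━━━━━━━━━━━━━━━━┛ 


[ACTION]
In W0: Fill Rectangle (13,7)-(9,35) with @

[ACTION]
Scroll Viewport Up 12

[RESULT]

                                              
                                              
                                              
                                              
                                              
                                              
                           ┏━━━━━━━━━━━━━━━━━━
    ┏━━━━━━━━━━━━━━━━━━━━━┓┃ ImageViewer      
    ┃ Terminal            ┃┠──────────────────
    ┠─────────────────────┨┃                  
    ┃$ ls -la             ┃┃                  
    ┃-rw-r--r--  1 user gr┃┃                  
    ┃-rw-r--r--  1 user gr┃┃                  
    ┃drwxr-xr-x  1 user gr┃┃░░░░░░░░░░░░░░░░░░
    ┃-rw-r--r--  1 user gr┃┃░░░░░░░░░░░░░░░░░░
    ┃-rw-r--r--  1 user gr┃┃░░░░░░░░░░░░░░░░░░
    ┃$ cat config.txt     ┃┃░░░░░░░░░░░░░░░░░░
    ┃key0 = value93       ┃┃▒▒▒▒▒▒▒▒▒▒▒▒▒▒▒▒▒▒
    ┃key1 = value60       ┃┃▒▒▒▒▒▒▒▒▒▒▒▒▒▒▒▒▒▒
    ┃key2 = value41       ┃┃▒▒▒▒▒▒▒▒▒▒▒▒▒▒▒▒▒▒
    ┃key3 = value95       ┃┃▓▓▓▓▓▓▓▓▓▓▓▓▓▓▓▓▓▓
    ┃key4 = value89       ┃┗━━━━━━━━━━━━━━━━━━
    ┃$ wc README.md       ┃                 ┃ 


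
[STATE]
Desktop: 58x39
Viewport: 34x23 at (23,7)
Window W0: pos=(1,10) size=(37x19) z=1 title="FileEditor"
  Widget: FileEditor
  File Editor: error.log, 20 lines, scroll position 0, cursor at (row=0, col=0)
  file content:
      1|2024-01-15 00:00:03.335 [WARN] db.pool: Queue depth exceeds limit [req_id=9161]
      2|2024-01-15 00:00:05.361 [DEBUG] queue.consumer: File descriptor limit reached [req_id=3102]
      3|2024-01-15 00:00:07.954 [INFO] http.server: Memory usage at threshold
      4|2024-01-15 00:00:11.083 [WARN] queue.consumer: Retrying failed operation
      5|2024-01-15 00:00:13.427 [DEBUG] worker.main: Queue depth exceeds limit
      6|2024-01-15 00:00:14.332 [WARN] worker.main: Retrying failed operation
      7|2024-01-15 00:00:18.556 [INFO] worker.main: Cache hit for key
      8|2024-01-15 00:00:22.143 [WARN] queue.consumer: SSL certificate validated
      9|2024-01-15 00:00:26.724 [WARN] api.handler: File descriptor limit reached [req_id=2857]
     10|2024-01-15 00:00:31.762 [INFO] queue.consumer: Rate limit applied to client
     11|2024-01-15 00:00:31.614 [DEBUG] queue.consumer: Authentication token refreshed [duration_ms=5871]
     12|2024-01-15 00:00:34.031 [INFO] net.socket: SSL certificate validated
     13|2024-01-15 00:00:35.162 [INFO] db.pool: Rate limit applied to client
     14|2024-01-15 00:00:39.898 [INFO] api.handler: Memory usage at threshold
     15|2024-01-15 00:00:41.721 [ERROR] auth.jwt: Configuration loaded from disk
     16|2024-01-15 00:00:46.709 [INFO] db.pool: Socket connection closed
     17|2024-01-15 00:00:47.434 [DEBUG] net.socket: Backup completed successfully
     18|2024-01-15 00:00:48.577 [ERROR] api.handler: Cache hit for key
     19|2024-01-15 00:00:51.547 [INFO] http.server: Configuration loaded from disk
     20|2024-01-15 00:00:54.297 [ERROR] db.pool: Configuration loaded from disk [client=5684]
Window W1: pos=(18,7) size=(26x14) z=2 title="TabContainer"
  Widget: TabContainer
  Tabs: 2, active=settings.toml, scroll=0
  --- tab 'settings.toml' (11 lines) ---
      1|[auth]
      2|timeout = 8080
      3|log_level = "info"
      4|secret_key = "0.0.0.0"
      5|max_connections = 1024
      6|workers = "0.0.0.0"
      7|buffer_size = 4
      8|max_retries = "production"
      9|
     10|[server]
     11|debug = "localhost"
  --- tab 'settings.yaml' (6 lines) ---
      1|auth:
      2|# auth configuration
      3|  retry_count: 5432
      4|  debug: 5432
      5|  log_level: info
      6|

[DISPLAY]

━━━━━━━━━━━━━━━━━━━━┓             
Container           ┃             
────────────────────┨             
tings.toml]│ setting┃             
────────────────────┃             
h]                  ┃             
out = 8080          ┃             
level = "info"      ┃             
et_key = "0.0.0.0"  ┃             
connections = 1024  ┃             
ers = "0.0.0.0"     ┃             
er_size = 4         ┃             
retries = "productio┃             
━━━━━━━━━━━━━━━━━━━━┛             
24 [WARN] api░┃                   
62 [INFO] que░┃                   
14 [DEBUG] qu░┃                   
31 [INFO] net░┃                   
62 [INFO] db.░┃                   
98 [INFO] api░┃                   
21 [ERROR] au▼┃                   
━━━━━━━━━━━━━━┛                   
                                  


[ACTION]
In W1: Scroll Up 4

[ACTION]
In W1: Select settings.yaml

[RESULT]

━━━━━━━━━━━━━━━━━━━━┓             
Container           ┃             
────────────────────┨             
tings.toml │[setting┃             
────────────────────┃             
:                   ┃             
th configuration    ┃             
try_count: 5432     ┃             
bug: 5432           ┃             
g_level: info       ┃             
                    ┃             
                    ┃             
                    ┃             
━━━━━━━━━━━━━━━━━━━━┛             
24 [WARN] api░┃                   
62 [INFO] que░┃                   
14 [DEBUG] qu░┃                   
31 [INFO] net░┃                   
62 [INFO] db.░┃                   
98 [INFO] api░┃                   
21 [ERROR] au▼┃                   
━━━━━━━━━━━━━━┛                   
                                  


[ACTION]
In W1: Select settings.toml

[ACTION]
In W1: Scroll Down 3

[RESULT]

━━━━━━━━━━━━━━━━━━━━┓             
Container           ┃             
────────────────────┨             
tings.toml]│ setting┃             
────────────────────┃             
et_key = "0.0.0.0"  ┃             
connections = 1024  ┃             
ers = "0.0.0.0"     ┃             
er_size = 4         ┃             
retries = "productio┃             
                    ┃             
ver]                ┃             
g = "localhost"     ┃             
━━━━━━━━━━━━━━━━━━━━┛             
24 [WARN] api░┃                   
62 [INFO] que░┃                   
14 [DEBUG] qu░┃                   
31 [INFO] net░┃                   
62 [INFO] db.░┃                   
98 [INFO] api░┃                   
21 [ERROR] au▼┃                   
━━━━━━━━━━━━━━┛                   
                                  


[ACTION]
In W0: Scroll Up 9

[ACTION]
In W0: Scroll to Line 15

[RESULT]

━━━━━━━━━━━━━━━━━━━━┓             
Container           ┃             
────────────────────┨             
tings.toml]│ setting┃             
────────────────────┃             
et_key = "0.0.0.0"  ┃             
connections = 1024  ┃             
ers = "0.0.0.0"     ┃             
er_size = 4         ┃             
retries = "productio┃             
                    ┃             
ver]                ┃             
g = "localhost"     ┃             
━━━━━━━━━━━━━━━━━━━━┛             
98 [INFO] api░┃                   
21 [ERROR] au░┃                   
09 [INFO] db.░┃                   
34 [DEBUG] ne░┃                   
77 [ERROR] ap░┃                   
47 [INFO] htt█┃                   
97 [ERROR] db▼┃                   
━━━━━━━━━━━━━━┛                   
                                  


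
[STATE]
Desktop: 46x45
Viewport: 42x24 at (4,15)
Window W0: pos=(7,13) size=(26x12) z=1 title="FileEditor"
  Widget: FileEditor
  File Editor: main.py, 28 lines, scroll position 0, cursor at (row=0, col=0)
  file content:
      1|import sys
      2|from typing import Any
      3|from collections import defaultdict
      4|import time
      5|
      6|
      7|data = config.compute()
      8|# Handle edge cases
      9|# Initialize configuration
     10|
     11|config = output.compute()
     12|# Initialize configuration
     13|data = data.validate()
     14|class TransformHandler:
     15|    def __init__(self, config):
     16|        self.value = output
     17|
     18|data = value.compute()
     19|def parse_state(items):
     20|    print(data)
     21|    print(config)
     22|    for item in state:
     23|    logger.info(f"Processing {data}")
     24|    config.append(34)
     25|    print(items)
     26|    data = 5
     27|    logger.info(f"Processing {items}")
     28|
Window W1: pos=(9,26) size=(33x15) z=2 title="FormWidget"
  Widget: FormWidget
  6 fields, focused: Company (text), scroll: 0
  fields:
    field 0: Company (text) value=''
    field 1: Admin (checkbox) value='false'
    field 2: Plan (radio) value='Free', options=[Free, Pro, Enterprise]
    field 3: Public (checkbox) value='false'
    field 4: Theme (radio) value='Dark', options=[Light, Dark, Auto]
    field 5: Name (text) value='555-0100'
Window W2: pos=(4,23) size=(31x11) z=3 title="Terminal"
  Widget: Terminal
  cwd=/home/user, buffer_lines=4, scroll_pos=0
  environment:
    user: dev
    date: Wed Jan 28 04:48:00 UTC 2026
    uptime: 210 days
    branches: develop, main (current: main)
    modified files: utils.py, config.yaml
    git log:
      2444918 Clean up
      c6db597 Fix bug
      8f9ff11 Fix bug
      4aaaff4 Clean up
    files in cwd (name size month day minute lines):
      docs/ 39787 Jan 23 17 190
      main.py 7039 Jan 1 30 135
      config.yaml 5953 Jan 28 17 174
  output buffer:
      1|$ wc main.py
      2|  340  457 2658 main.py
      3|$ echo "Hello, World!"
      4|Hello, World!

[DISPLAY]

   ┠────────────────────────┨             
   ┃█mport sys             ▲┃             
   ┃from typing import Any █┃             
   ┃from collections import░┃             
   ┃import time            ░┃             
   ┃                       ░┃             
   ┃                       ░┃             
   ┃data = config.compute()░┃             
┏━━━━━━━━━━━━━━━━━━━━━━━━━━━━━┓           
┃ Terminal                    ┃           
┠─────────────────────────────┨           
┃$ wc main.py                 ┃━━━━━━┓    
┃  340  457 2658 main.py      ┃      ┃    
┃$ echo "Hello, World!"       ┃──────┨    
┃Hello, World!                ┃     ]┃    
┃$ █                          ┃      ┃    
┃                             ┃ ) Pro┃    
┃                             ┃      ┃    
┗━━━━━━━━━━━━━━━━━━━━━━━━━━━━━┛(●) Da┃    
     ┃  Name:       [555-0100       ]┃    
     ┃                               ┃    
     ┃                               ┃    
     ┃                               ┃    
     ┃                               ┃    


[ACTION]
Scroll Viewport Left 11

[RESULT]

       ┠────────────────────────┨         
       ┃█mport sys             ▲┃         
       ┃from typing import Any █┃         
       ┃from collections import░┃         
       ┃import time            ░┃         
       ┃                       ░┃         
       ┃                       ░┃         
       ┃data = config.compute()░┃         
    ┏━━━━━━━━━━━━━━━━━━━━━━━━━━━━━┓       
    ┃ Terminal                    ┃       
    ┠─────────────────────────────┨       
    ┃$ wc main.py                 ┃━━━━━━┓
    ┃  340  457 2658 main.py      ┃      ┃
    ┃$ echo "Hello, World!"       ┃──────┨
    ┃Hello, World!                ┃     ]┃
    ┃$ █                          ┃      ┃
    ┃                             ┃ ) Pro┃
    ┃                             ┃      ┃
    ┗━━━━━━━━━━━━━━━━━━━━━━━━━━━━━┛(●) Da┃
         ┃  Name:       [555-0100       ]┃
         ┃                               ┃
         ┃                               ┃
         ┃                               ┃
         ┃                               ┃


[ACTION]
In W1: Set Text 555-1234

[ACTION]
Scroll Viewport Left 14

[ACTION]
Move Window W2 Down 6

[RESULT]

       ┠────────────────────────┨         
       ┃█mport sys             ▲┃         
       ┃from typing import Any █┃         
       ┃from collections import░┃         
       ┃import time            ░┃         
       ┃                       ░┃         
       ┃                       ░┃         
       ┃data = config.compute()░┃         
       ┃# Handle edge cases    ▼┃         
       ┗━━━━━━━━━━━━━━━━━━━━━━━━┛         
                                          
         ┏━━━━━━━━━━━━━━━━━━━━━━━━━━━━━━━┓
         ┃ FormWidget                    ┃
         ┠───────────────────────────────┨
    ┏━━━━━━━━━━━━━━━━━━━━━━━━━━━━━┓     ]┃
    ┃ Terminal                    ┃      ┃
    ┠─────────────────────────────┨ ) Pro┃
    ┃$ wc main.py                 ┃      ┃
    ┃  340  457 2658 main.py      ┃(●) Da┃
    ┃$ echo "Hello, World!"       ┃     ]┃
    ┃Hello, World!                ┃      ┃
    ┃$ █                          ┃      ┃
    ┃                             ┃      ┃
    ┃                             ┃      ┃


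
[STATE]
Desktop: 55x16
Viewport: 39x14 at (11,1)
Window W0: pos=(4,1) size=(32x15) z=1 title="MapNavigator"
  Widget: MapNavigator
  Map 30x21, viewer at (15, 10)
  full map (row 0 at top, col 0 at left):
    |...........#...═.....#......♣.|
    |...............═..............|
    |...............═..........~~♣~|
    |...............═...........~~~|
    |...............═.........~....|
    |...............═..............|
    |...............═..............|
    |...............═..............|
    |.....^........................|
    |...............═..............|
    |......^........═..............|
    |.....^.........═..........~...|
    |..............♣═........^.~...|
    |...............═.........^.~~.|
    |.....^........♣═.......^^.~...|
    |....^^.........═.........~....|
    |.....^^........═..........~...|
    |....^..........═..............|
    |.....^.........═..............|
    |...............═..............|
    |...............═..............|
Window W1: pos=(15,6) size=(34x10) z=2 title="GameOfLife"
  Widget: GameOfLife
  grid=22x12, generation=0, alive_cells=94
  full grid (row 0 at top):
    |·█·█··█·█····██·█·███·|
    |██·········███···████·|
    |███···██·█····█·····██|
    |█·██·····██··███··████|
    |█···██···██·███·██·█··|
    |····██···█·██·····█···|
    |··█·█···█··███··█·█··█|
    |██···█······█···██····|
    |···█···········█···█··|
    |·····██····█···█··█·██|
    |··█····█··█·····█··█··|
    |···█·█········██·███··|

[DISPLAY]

━━━━━━━━━━━━━━━━━━━━━━━━┓              
vigator                 ┃              
────────────────────────┨              
.........═..............┃              
.........═..............┃              
....┏━━━━━━━━━━━━━━━━━━━━━━━━━━━━━━━━┓ 
....┃ GameOfLife                     ┃ 
....┠────────────────────────────────┨ 
^...┃Gen: 0                          ┃ 
....┃█·██·····██··███··████          ┃ 
....┃█···██···██·███·██·█··          ┃ 
....┃····██···█·██·····█···          ┃ 
....┃··█·█···█··███··█·█··█          ┃ 
....┃██···█······█···██····          ┃ 


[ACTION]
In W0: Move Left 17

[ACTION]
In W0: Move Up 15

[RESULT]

━━━━━━━━━━━━━━━━━━━━━━━━┓              
vigator                 ┃              
────────────────────────┨              
                        ┃              
                        ┃              
    ┏━━━━━━━━━━━━━━━━━━━━━━━━━━━━━━━━┓ 
    ┃ GameOfLife                     ┃ 
    ┠────────────────────────────────┨ 
    ┃Gen: 0                          ┃ 
    ┃█·██·····██··███··████          ┃ 
    ┃█···██···██·███·██·█··          ┃ 
    ┃····██···█·██·····█···          ┃ 
    ┃··█·█···█··███··█·█··█          ┃ 
    ┃██···█······█···██····          ┃ 


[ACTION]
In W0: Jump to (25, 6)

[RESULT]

━━━━━━━━━━━━━━━━━━━━━━━━┓              
vigator                 ┃              
────────────────────────┨              
..............          ┃              
..........~~♣~          ┃              
....┏━━━━━━━━━━━━━━━━━━━━━━━━━━━━━━━━┓ 
....┃ GameOfLife                     ┃ 
....┠────────────────────────────────┨ 
....┃Gen: 0                          ┃ 
....┃█·██·····██··███··████          ┃ 
....┃█···██···██·███·██·█··          ┃ 
....┃····██···█·██·····█···          ┃ 
....┃··█·█···█··███··█·█··█          ┃ 
....┃██···█······█···██····          ┃ 


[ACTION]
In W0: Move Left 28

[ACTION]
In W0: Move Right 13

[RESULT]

━━━━━━━━━━━━━━━━━━━━━━━━┓              
vigator                 ┃              
────────────────────────┨              
...........═............┃              
...........═..........~~┃              
....┏━━━━━━━━━━━━━━━━━━━━━━━━━━━━━━━━┓ 
....┃ GameOfLife                     ┃ 
....┠────────────────────────────────┨ 
....┃Gen: 0                          ┃ 
....┃█·██·····██··███··████          ┃ 
.^..┃█···██···██·███·██·█··          ┃ 
....┃····██···█·██·····█···          ┃ 
..^.┃··█·█···█··███··█·█··█          ┃ 
.^..┃██···█······█···██····          ┃ 


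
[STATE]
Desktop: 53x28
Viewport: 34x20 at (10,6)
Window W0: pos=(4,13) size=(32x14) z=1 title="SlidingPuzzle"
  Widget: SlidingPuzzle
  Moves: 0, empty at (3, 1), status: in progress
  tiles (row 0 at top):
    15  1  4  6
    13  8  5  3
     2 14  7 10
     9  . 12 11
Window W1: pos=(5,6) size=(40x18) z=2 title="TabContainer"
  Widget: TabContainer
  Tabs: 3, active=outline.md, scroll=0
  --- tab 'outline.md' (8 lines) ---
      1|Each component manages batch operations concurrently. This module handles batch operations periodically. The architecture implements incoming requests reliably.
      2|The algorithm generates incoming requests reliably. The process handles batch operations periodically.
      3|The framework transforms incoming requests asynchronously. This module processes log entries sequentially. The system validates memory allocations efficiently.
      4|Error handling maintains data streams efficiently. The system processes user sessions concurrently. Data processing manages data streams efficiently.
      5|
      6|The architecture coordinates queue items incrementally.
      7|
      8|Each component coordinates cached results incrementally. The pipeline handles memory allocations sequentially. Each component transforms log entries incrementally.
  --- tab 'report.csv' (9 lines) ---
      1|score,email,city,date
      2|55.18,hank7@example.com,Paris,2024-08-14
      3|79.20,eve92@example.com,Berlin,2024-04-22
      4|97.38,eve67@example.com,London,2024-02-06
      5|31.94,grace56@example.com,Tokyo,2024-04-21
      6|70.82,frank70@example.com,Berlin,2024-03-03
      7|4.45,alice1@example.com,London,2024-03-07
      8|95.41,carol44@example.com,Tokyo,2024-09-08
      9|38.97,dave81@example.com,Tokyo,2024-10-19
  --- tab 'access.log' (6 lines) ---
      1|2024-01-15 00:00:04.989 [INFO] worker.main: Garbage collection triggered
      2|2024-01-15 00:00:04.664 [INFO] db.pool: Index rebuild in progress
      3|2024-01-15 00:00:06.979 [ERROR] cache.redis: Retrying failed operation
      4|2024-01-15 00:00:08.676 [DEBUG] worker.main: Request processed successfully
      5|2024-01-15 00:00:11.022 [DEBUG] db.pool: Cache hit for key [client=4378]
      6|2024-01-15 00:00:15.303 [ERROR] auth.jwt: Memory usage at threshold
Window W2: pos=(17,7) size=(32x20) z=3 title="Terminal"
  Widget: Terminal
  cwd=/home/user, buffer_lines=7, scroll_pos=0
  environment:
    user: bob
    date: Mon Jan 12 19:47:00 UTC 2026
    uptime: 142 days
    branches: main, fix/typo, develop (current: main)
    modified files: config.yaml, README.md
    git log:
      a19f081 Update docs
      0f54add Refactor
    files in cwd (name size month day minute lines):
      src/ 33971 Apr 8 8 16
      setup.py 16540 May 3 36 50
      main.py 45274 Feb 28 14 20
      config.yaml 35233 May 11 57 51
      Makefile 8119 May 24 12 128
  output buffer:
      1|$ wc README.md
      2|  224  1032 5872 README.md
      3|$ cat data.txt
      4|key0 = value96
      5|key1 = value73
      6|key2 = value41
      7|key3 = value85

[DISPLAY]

━━━━━━━━━━━━━━━━━━━━━━━━━━━━━━━━━━
Contain┏━━━━━━━━━━━━━━━━━━━━━━━━━━
───────┃ Terminal                 
line.md┠──────────────────────────
───────┃$ wc README.md            
 compon┃  224  1032 5872 README.md
algorit┃$ cat data.txt            
framewo┃key0 = value96            
r handl┃key1 = value73            
       ┃key2 = value41            
archite┃key3 = value85            
       ┃$ █                       
 compon┃                          
       ┃                          
       ┃                          
       ┃                          
       ┃                          
━━━━━━━┃                          
┴────┴─┃                          
: 0    ┃                          


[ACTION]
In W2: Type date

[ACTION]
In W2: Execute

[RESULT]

━━━━━━━━━━━━━━━━━━━━━━━━━━━━━━━━━━
Contain┏━━━━━━━━━━━━━━━━━━━━━━━━━━
───────┃ Terminal                 
line.md┠──────────────────────────
───────┃$ wc README.md            
 compon┃  224  1032 5872 README.md
algorit┃$ cat data.txt            
framewo┃key0 = value96            
r handl┃key1 = value73            
       ┃key2 = value41            
archite┃key3 = value85            
       ┃$ date                    
 compon┃Mon Jan 12 19:47:00 UTC 20
       ┃$ █                       
       ┃                          
       ┃                          
       ┃                          
━━━━━━━┃                          
┴────┴─┃                          
: 0    ┃                          


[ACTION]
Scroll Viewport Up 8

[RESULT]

                                  
                                  
                                  
                                  
                                  
                                  
━━━━━━━━━━━━━━━━━━━━━━━━━━━━━━━━━━
Contain┏━━━━━━━━━━━━━━━━━━━━━━━━━━
───────┃ Terminal                 
line.md┠──────────────────────────
───────┃$ wc README.md            
 compon┃  224  1032 5872 README.md
algorit┃$ cat data.txt            
framewo┃key0 = value96            
r handl┃key1 = value73            
       ┃key2 = value41            
archite┃key3 = value85            
       ┃$ date                    
 compon┃Mon Jan 12 19:47:00 UTC 20
       ┃$ █                       


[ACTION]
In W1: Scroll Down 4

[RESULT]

                                  
                                  
                                  
                                  
                                  
                                  
━━━━━━━━━━━━━━━━━━━━━━━━━━━━━━━━━━
Contain┏━━━━━━━━━━━━━━━━━━━━━━━━━━
───────┃ Terminal                 
line.md┠──────────────────────────
───────┃$ wc README.md            
       ┃  224  1032 5872 README.md
archite┃$ cat data.txt            
       ┃key0 = value96            
 compon┃key1 = value73            
       ┃key2 = value41            
       ┃key3 = value85            
       ┃$ date                    
       ┃Mon Jan 12 19:47:00 UTC 20
       ┃$ █                       


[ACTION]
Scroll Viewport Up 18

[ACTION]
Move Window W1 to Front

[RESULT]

                                  
                                  
                                  
                                  
                                  
                                  
━━━━━━━━━━━━━━━━━━━━━━━━━━━━━━━━━━
Container                         
──────────────────────────────────
line.md]│ report.csv │ access.log 
──────────────────────────────────
                                  
architecture coordinates queue ite
                                  
 component coordinates cached resu
                                  
                                  
                                  
                                  
                                  


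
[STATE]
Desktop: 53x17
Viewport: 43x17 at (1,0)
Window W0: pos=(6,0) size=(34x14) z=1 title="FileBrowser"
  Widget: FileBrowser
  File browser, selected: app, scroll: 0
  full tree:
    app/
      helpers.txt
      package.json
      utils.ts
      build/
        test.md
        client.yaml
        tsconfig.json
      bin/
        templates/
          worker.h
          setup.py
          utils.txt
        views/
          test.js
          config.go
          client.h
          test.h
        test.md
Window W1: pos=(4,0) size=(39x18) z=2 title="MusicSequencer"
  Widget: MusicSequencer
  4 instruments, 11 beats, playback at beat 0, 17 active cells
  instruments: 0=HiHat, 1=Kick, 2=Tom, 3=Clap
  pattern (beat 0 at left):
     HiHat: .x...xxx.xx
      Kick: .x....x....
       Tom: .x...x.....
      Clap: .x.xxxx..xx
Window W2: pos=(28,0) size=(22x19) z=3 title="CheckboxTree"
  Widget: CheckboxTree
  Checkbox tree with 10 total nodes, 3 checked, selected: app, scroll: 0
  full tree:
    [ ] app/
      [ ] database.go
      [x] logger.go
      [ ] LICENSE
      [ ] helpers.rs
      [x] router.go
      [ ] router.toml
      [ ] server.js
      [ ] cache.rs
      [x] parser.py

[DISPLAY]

   ┏━━━━━━━━━━━━━━━━━━━━━━━┏━━━━━━━━━━━━━━━
   ┃ MusicSequencer        ┃ CheckboxTree  
   ┠───────────────────────┠───────────────
   ┃      ▼1234567890      ┃>[-] app/      
   ┃ HiHat·█···███·██      ┃   [ ] database
   ┃  Kick·█····█····      ┃   [x] logger.g
   ┃   Tom·█···█·····      ┃   [ ] LICENSE 
   ┃  Clap·█·████··██      ┃   [ ] helpers.
   ┃                       ┃   [x] router.g
   ┃                       ┃   [ ] router.t
   ┃                       ┃   [ ] server.j
   ┃                       ┃   [ ] cache.rs
   ┃                       ┃   [x] parser.p
   ┃                       ┃               
   ┃                       ┃               
   ┃                       ┃               
   ┃                       ┃               


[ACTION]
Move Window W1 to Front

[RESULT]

   ┏━━━━━━━━━━━━━━━━━━━━━━━━━━━━━━━━━━━━━┓━
   ┃ MusicSequencer                      ┃ 
   ┠─────────────────────────────────────┨─
   ┃      ▼1234567890                    ┃ 
   ┃ HiHat·█···███·██                    ┃e
   ┃  Kick·█····█····                    ┃g
   ┃   Tom·█···█·····                    ┃ 
   ┃  Clap·█·████··██                    ┃.
   ┃                                     ┃g
   ┃                                     ┃t
   ┃                                     ┃j
   ┃                                     ┃s
   ┃                                     ┃p
   ┃                                     ┃ 
   ┃                                     ┃ 
   ┃                                     ┃ 
   ┃                                     ┃ 


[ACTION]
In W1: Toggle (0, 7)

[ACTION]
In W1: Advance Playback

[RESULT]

   ┏━━━━━━━━━━━━━━━━━━━━━━━━━━━━━━━━━━━━━┓━
   ┃ MusicSequencer                      ┃ 
   ┠─────────────────────────────────────┨─
   ┃      0▼234567890                    ┃ 
   ┃ HiHat·█···██··██                    ┃e
   ┃  Kick·█····█····                    ┃g
   ┃   Tom·█···█·····                    ┃ 
   ┃  Clap·█·████··██                    ┃.
   ┃                                     ┃g
   ┃                                     ┃t
   ┃                                     ┃j
   ┃                                     ┃s
   ┃                                     ┃p
   ┃                                     ┃ 
   ┃                                     ┃ 
   ┃                                     ┃ 
   ┃                                     ┃ 


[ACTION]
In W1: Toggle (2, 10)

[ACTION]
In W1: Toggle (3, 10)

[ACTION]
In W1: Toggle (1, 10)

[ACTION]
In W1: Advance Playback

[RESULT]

   ┏━━━━━━━━━━━━━━━━━━━━━━━━━━━━━━━━━━━━━┓━
   ┃ MusicSequencer                      ┃ 
   ┠─────────────────────────────────────┨─
   ┃      01▼34567890                    ┃ 
   ┃ HiHat·█···██··██                    ┃e
   ┃  Kick·█····█···█                    ┃g
   ┃   Tom·█···█····█                    ┃ 
   ┃  Clap·█·████··█·                    ┃.
   ┃                                     ┃g
   ┃                                     ┃t
   ┃                                     ┃j
   ┃                                     ┃s
   ┃                                     ┃p
   ┃                                     ┃ 
   ┃                                     ┃ 
   ┃                                     ┃ 
   ┃                                     ┃ 
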